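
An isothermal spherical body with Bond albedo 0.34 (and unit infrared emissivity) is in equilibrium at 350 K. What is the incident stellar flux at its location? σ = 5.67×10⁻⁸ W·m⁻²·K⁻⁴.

(1−a)S·πr² = σ·4πr²·T⁴ ⇒ S = 4σT⁴/(1−a).
S = 4·5.67×10⁻⁸·1.501×10¹⁰/0.660.

S ≈ 5160 W/m²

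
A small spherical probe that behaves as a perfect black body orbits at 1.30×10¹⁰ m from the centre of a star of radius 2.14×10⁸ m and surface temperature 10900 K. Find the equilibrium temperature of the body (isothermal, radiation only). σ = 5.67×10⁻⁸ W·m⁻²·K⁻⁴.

The star's surface emits σT_*⁴; at distance d the flux is S = σT_*⁴(R_*/d)².
S = 5.67×10⁻⁸·(10900)⁴·(2.14×10⁸/1.30×10¹⁰)² = 2.169×10⁵ W/m².
For an isothermal sphere T⁴ = (1−a)S/(4σ) = 9.563×10¹¹ K⁴.

T ≈ 989 K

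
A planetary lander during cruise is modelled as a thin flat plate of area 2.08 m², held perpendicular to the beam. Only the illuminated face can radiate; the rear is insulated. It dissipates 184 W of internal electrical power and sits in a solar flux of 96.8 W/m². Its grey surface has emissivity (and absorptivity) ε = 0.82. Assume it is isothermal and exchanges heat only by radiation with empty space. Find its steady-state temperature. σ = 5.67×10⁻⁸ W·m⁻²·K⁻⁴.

T ≈ 245 K

At steady state, absorbed solar power + internal power = radiated power.
Absorbed: α·S·A_cross = 0.82·96.8·2.080 = 165.1 W (cross-section A).
Total input = 165.1 + 184 = 349.1 W.
Radiated: εσ·A_surf·T⁴ with A_surf = A = 2.080 m².
T⁴ = 349.1/(0.82·5.67×10⁻⁸·2.080) = 3.610×10⁹ K⁴.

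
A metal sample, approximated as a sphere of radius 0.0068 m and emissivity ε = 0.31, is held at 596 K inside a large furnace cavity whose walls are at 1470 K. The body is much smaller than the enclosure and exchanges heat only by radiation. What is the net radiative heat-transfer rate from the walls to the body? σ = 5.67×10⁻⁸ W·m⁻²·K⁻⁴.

For a small grey body in a large enclosure: P_net = εσA(T_body⁴ − T_wall⁴).
A = 4πr² = 5.811×10⁻⁴ m²; T_body⁴ − T_wall⁴ = 1.262×10¹¹ − 4.669×10¹² = -4.543×10¹² K⁴.
|P_net| = 0.31·5.67×10⁻⁸·5.811×10⁻⁴·4.543×10¹².

P_net ≈ 46.4 W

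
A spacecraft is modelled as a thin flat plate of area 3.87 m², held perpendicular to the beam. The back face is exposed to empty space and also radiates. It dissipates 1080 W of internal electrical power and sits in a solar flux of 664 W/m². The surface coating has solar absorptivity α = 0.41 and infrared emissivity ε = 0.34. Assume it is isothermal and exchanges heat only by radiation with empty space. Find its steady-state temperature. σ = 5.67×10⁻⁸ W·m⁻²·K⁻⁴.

T ≈ 346 K

At steady state, absorbed solar power + internal power = radiated power.
Absorbed: α·S·A_cross = 0.41·664·3.870 = 1054 W (cross-section A).
Total input = 1054 + 1080 = 2134 W.
Radiated: εσ·A_surf·T⁴ with A_surf = 2A = 7.740 m².
T⁴ = 2134/(0.34·5.67×10⁻⁸·7.740) = 1.430×10¹⁰ K⁴.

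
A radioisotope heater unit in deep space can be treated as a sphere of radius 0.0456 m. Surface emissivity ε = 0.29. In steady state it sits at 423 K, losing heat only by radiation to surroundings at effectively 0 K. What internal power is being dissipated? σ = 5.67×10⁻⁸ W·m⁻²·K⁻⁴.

Steady state: P = εσA T⁴.
A = 4πr² = 0.02613 m²; T⁴ = (423)⁴ = 3.202×10¹⁰ K⁴.
P = 0.29 × 5.67×10⁻⁸ × 0.02613 × 3.202×10¹⁰.

P ≈ 13.8 W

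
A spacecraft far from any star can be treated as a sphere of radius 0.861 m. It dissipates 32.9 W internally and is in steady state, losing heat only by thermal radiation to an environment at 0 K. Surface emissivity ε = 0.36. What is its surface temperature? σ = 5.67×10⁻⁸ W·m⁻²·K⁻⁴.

Steady state: internal power = radiated power, P = εσA T⁴.
Radiating area A = 4πr² = 9.316 m².
T⁴ = P/(εσA) = 32.9/(0.36·5.67×10⁻⁸·9.316) = 1.730×10⁸ K⁴.
T = (1.730×10⁸)^(1/4).

T ≈ 115 K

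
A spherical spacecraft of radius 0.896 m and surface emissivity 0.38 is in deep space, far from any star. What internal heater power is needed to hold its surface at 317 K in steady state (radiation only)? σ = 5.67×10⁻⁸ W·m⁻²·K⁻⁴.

P = εσ·4πr²·T⁴.
4πr² = 10.09 m²; T⁴ = 1.010×10¹⁰ K⁴.
P = 0.38·5.67×10⁻⁸·10.09·1.010×10¹⁰.

P ≈ 2190 W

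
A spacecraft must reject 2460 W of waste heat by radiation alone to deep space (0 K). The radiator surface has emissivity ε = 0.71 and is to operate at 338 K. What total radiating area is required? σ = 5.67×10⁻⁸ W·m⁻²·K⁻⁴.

P = εσA T⁴ ⇒ A = P/(εσT⁴).
T⁴ = 1.305×10¹⁰ K⁴.
A = 2460/(0.71 × 5.67×10⁻⁸ × 1.305×10¹⁰).

A ≈ 4.68 m²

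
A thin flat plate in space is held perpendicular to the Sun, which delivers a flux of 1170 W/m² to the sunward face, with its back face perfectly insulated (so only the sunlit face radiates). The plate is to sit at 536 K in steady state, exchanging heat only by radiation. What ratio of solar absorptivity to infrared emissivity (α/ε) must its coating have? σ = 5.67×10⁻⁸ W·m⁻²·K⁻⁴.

Balance: αS·A = εσ·1A·T⁴ ⇒ α/ε = σT⁴/S.
α/ε = 5.67×10⁻⁸·(536)⁴/1170 = 5.67×10⁻⁸·8.254×10¹⁰/1170.

α/ε ≈ 4.00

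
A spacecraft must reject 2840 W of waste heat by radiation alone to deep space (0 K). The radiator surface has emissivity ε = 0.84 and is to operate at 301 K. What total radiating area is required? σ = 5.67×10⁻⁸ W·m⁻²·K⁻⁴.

P = εσA T⁴ ⇒ A = P/(εσT⁴).
T⁴ = 8.209×10⁹ K⁴.
A = 2840/(0.84 × 5.67×10⁻⁸ × 8.209×10⁹).

A ≈ 7.26 m²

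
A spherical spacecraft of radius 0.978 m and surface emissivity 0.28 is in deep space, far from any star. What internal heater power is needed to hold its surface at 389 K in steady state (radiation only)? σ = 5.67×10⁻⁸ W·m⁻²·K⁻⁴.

P ≈ 4370 W

P = εσ·4πr²·T⁴.
4πr² = 12.02 m²; T⁴ = 2.290×10¹⁰ K⁴.
P = 0.28·5.67×10⁻⁸·12.02·2.290×10¹⁰.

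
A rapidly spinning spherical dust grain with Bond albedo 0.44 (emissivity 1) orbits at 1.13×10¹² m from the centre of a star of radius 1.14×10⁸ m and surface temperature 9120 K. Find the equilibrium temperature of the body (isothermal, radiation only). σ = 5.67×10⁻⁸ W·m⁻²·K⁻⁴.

T ≈ 56.0 K

The star's surface emits σT_*⁴; at distance d the flux is S = σT_*⁴(R_*/d)².
S = 5.67×10⁻⁸·(9120)⁴·(1.14×10⁸/1.13×10¹²)² = 3.992 W/m².
For an isothermal sphere T⁴ = (1−a)S/(4σ) = 9.857×10⁶ K⁴.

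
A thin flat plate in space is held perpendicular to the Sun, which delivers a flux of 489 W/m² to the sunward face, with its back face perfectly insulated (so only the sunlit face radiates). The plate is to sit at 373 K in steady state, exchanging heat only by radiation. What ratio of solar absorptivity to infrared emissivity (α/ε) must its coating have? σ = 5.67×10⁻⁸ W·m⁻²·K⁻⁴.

α/ε ≈ 2.24

Balance: αS·A = εσ·1A·T⁴ ⇒ α/ε = σT⁴/S.
α/ε = 5.67×10⁻⁸·(373)⁴/489 = 5.67×10⁻⁸·1.936×10¹⁰/489.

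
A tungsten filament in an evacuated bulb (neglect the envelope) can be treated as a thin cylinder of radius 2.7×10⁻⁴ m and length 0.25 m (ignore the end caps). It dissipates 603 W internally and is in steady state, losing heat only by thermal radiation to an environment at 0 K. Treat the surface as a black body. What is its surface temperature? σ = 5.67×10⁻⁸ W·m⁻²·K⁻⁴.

T ≈ 2240 K

Steady state: internal power = radiated power, P = εσA T⁴.
Radiating area A = 2πrL = 4.241×10⁻⁴ m².
T⁴ = P/(εσA) = 603/(1.0·5.67×10⁻⁸·4.241×10⁻⁴) = 2.508×10¹³ K⁴.
T = (2.508×10¹³)^(1/4).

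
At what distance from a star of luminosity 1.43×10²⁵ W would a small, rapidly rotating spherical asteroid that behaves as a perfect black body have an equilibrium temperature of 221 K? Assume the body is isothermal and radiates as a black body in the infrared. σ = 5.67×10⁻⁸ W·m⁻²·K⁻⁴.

For an isothermal black-emitting sphere, (1−a)S·πr² = σ·4πr²·T⁴ ⇒ S = 4σT⁴/(1−a).
S = 4·5.67×10⁻⁸·(221)⁴/1.00 = 541.0 W/m².
Flux falls as S = L/(4πd²), so d = √(L/(4πS)) = √(1.43×10²⁵/(4π·541.0)).

d ≈ 4.59×10¹⁰ m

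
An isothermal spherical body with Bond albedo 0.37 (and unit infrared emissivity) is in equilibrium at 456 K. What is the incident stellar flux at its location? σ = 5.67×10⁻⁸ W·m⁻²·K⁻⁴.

(1−a)S·πr² = σ·4πr²·T⁴ ⇒ S = 4σT⁴/(1−a).
S = 4·5.67×10⁻⁸·4.324×10¹⁰/0.630.

S ≈ 15600 W/m²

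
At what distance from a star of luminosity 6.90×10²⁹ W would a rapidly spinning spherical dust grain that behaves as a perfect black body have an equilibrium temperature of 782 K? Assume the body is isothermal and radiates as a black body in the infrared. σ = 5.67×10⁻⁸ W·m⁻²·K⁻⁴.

d ≈ 8.05×10¹¹ m

For an isothermal black-emitting sphere, (1−a)S·πr² = σ·4πr²·T⁴ ⇒ S = 4σT⁴/(1−a).
S = 4·5.67×10⁻⁸·(782)⁴/1.00 = 84810 W/m².
Flux falls as S = L/(4πd²), so d = √(L/(4πS)) = √(6.90×10²⁹/(4π·84810)).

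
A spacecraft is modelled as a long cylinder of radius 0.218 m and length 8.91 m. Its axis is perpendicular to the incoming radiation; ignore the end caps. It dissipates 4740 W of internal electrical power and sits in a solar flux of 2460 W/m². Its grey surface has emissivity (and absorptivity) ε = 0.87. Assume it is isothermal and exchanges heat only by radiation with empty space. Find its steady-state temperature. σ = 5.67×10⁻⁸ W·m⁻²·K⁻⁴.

T ≈ 384 K

At steady state, absorbed solar power + internal power = radiated power.
Absorbed: α·S·A_cross = 0.87·2460·3.885 = 8314 W (cross-section 2rL).
Total input = 8314 + 4740 = 13050 W.
Radiated: εσ·A_surf·T⁴ with A_surf = 2πrL = 12.20 m².
T⁴ = 13050/(0.87·5.67×10⁻⁸·12.20) = 2.168×10¹⁰ K⁴.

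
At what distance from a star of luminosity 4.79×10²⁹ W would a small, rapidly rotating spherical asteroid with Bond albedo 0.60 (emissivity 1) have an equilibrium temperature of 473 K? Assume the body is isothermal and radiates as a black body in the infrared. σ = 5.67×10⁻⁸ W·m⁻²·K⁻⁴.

d ≈ 1.16×10¹² m

For an isothermal black-emitting sphere, (1−a)S·πr² = σ·4πr²·T⁴ ⇒ S = 4σT⁴/(1−a).
S = 4·5.67×10⁻⁸·(473)⁴/0.400 = 28380 W/m².
Flux falls as S = L/(4πd²), so d = √(L/(4πS)) = √(4.79×10²⁹/(4π·28380)).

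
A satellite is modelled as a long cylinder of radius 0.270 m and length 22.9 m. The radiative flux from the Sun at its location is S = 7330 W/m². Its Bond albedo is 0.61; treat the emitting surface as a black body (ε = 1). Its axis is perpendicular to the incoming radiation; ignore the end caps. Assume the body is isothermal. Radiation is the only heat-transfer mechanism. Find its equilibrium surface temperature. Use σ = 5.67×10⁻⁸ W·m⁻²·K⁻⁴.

T ≈ 356 K

At equilibrium, absorbed power = emitted power.
Absorbing cross-section = 2rL = 12.37 m²; emitting surface = 2πrL = 38.85 m² (ratio π).
(1−a)S·A_cross = εσ·A_surf·T⁴  ⇒  T⁴ = (1−a)S/(πσ).
T⁴ = 0.390·7330/(π·5.67×10⁻⁸) = 1.605×10¹⁰ K⁴.
T = (1.605×10¹⁰)^(1/4).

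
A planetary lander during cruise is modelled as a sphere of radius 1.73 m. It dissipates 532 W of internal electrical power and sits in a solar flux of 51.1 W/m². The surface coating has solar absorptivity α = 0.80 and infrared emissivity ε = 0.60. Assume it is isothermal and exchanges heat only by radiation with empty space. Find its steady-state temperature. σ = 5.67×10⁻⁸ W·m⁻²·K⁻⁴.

At steady state, absorbed solar power + internal power = radiated power.
Absorbed: α·S·A_cross = 0.80·51.1·9.402 = 384.4 W (cross-section πr²).
Total input = 384.4 + 532 = 916.4 W.
Radiated: εσ·A_surf·T⁴ with A_surf = 4πr² = 37.61 m².
T⁴ = 916.4/(0.60·5.67×10⁻⁸·37.61) = 7.162×10⁸ K⁴.

T ≈ 164 K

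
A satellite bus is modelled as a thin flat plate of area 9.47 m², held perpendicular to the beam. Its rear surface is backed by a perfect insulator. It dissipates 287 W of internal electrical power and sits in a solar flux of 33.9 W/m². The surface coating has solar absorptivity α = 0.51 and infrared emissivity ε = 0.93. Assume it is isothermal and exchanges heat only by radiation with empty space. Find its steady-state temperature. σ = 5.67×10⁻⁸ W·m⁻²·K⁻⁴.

T ≈ 173 K

At steady state, absorbed solar power + internal power = radiated power.
Absorbed: α·S·A_cross = 0.51·33.9·9.470 = 163.7 W (cross-section A).
Total input = 163.7 + 287 = 450.7 W.
Radiated: εσ·A_surf·T⁴ with A_surf = A = 9.470 m².
T⁴ = 450.7/(0.93·5.67×10⁻⁸·9.470) = 9.026×10⁸ K⁴.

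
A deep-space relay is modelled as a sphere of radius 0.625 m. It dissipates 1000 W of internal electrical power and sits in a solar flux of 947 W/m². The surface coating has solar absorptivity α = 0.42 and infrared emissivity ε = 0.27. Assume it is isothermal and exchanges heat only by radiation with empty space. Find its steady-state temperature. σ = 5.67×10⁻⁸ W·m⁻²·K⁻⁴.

At steady state, absorbed solar power + internal power = radiated power.
Absorbed: α·S·A_cross = 0.42·947·1.227 = 488.1 W (cross-section πr²).
Total input = 488.1 + 1000 = 1488 W.
Radiated: εσ·A_surf·T⁴ with A_surf = 4πr² = 4.909 m².
T⁴ = 1488/(0.27·5.67×10⁻⁸·4.909) = 1.980×10¹⁰ K⁴.

T ≈ 375 K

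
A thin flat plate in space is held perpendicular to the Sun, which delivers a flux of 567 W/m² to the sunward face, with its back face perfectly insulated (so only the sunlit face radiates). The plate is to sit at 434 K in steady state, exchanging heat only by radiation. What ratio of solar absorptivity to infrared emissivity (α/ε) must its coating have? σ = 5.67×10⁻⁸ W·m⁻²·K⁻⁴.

α/ε ≈ 3.55

Balance: αS·A = εσ·1A·T⁴ ⇒ α/ε = σT⁴/S.
α/ε = 5.67×10⁻⁸·(434)⁴/567 = 5.67×10⁻⁸·3.548×10¹⁰/567.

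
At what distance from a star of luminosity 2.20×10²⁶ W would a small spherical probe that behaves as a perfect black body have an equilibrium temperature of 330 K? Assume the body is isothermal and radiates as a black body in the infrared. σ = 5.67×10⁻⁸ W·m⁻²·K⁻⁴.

For an isothermal black-emitting sphere, (1−a)S·πr² = σ·4πr²·T⁴ ⇒ S = 4σT⁴/(1−a).
S = 4·5.67×10⁻⁸·(330)⁴/1.00 = 2690 W/m².
Flux falls as S = L/(4πd²), so d = √(L/(4πS)) = √(2.20×10²⁶/(4π·2690)).

d ≈ 8.07×10¹⁰ m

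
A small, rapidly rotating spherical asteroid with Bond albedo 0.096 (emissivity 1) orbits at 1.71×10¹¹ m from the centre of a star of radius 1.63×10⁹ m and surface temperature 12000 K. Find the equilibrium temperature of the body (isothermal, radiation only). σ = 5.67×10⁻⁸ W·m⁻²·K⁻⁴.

The star's surface emits σT_*⁴; at distance d the flux is S = σT_*⁴(R_*/d)².
S = 5.67×10⁻⁸·(12000)⁴·(1.63×10⁹/1.71×10¹¹)² = 1.068×10⁵ W/m².
For an isothermal sphere T⁴ = (1−a)S/(4σ) = 4.258×10¹¹ K⁴.

T ≈ 808 K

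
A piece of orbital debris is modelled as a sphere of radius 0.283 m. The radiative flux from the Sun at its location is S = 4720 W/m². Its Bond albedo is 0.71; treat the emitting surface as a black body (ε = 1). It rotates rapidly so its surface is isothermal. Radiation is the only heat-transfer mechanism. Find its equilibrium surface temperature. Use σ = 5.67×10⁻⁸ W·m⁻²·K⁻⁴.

At equilibrium, absorbed power = emitted power.
Absorbing cross-section = πr² = 0.2516 m²; emitting surface = 4πr² = 1.006 m² (ratio 4).
(1−a)S·A_cross = εσ·A_surf·T⁴  ⇒  T⁴ = (1−a)S/(4σ).
T⁴ = 0.290·4720/(4·5.67×10⁻⁸) = 6.035×10⁹ K⁴.
T = (6.035×10⁹)^(1/4).

T ≈ 279 K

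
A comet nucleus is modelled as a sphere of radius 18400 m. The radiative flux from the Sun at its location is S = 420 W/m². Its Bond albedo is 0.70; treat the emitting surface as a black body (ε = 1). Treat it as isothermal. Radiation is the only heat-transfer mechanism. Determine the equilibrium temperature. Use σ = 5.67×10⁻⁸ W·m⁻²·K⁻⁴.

At equilibrium, absorbed power = emitted power.
Absorbing cross-section = πr² = 1.064×10⁹ m²; emitting surface = 4πr² = 4.254×10⁹ m² (ratio 4).
(1−a)S·A_cross = εσ·A_surf·T⁴  ⇒  T⁴ = (1−a)S/(4σ).
T⁴ = 0.300·420/(4·5.67×10⁻⁸) = 5.556×10⁸ K⁴.
T = (5.556×10⁸)^(1/4).

T ≈ 154 K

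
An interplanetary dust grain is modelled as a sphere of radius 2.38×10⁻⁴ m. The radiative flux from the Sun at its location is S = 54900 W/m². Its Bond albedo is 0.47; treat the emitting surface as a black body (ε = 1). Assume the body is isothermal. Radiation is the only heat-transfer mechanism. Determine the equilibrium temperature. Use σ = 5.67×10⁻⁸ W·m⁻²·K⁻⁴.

T ≈ 598 K

At equilibrium, absorbed power = emitted power.
Absorbing cross-section = πr² = 1.780×10⁻⁷ m²; emitting surface = 4πr² = 7.118×10⁻⁷ m² (ratio 4).
(1−a)S·A_cross = εσ·A_surf·T⁴  ⇒  T⁴ = (1−a)S/(4σ).
T⁴ = 0.530·54900/(4·5.67×10⁻⁸) = 1.283×10¹¹ K⁴.
T = (1.283×10¹¹)^(1/4).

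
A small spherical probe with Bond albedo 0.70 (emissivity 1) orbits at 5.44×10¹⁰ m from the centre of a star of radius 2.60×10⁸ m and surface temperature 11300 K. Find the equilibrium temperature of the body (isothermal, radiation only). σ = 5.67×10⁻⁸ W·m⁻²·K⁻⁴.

T ≈ 409 K

The star's surface emits σT_*⁴; at distance d the flux is S = σT_*⁴(R_*/d)².
S = 5.67×10⁻⁸·(11300)⁴·(2.60×10⁸/5.44×10¹⁰)² = 21120 W/m².
For an isothermal sphere T⁴ = (1−a)S/(4σ) = 2.793×10¹⁰ K⁴.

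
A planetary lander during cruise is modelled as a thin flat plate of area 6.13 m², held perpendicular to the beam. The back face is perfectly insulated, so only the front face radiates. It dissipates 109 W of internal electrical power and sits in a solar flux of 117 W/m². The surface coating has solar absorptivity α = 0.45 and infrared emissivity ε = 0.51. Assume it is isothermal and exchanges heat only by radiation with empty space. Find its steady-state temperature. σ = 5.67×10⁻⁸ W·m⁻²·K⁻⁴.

T ≈ 222 K

At steady state, absorbed solar power + internal power = radiated power.
Absorbed: α·S·A_cross = 0.45·117·6.130 = 322.7 W (cross-section A).
Total input = 322.7 + 109 = 431.7 W.
Radiated: εσ·A_surf·T⁴ with A_surf = A = 6.130 m².
T⁴ = 431.7/(0.51·5.67×10⁻⁸·6.130) = 2.436×10⁹ K⁴.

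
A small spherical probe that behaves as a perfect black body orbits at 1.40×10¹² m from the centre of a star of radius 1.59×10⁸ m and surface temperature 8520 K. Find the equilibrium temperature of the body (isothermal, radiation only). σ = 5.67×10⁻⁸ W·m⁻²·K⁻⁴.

T ≈ 64.2 K

The star's surface emits σT_*⁴; at distance d the flux is S = σT_*⁴(R_*/d)².
S = 5.67×10⁻⁸·(8520)⁴·(1.59×10⁸/1.40×10¹²)² = 3.854 W/m².
For an isothermal sphere T⁴ = (1−a)S/(4σ) = 1.699×10⁷ K⁴.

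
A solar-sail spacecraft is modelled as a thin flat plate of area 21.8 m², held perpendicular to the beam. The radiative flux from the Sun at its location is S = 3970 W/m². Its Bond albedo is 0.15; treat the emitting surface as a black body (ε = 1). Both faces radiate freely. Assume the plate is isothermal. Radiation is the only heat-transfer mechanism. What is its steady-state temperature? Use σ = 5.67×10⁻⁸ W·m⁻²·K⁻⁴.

At equilibrium, absorbed power = emitted power.
Absorbing cross-section = A = 21.80 m²; emitting surface = 2A = 43.60 m² (ratio 2).
(1−a)S·A_cross = εσ·A_surf·T⁴  ⇒  T⁴ = (1−a)S/(2σ).
T⁴ = 0.850·3970/(2·5.67×10⁻⁸) = 2.976×10¹⁰ K⁴.
T = (2.976×10¹⁰)^(1/4).

T ≈ 415 K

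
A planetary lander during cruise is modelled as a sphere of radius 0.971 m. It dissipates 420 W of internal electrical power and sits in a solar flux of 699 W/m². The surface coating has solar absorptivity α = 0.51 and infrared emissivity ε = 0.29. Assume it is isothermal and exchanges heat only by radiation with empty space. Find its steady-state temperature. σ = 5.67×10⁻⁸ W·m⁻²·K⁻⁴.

T ≈ 295 K

At steady state, absorbed solar power + internal power = radiated power.
Absorbed: α·S·A_cross = 0.51·699·2.962 = 1056 W (cross-section πr²).
Total input = 1056 + 420 = 1476 W.
Radiated: εσ·A_surf·T⁴ with A_surf = 4πr² = 11.85 m².
T⁴ = 1476/(0.29·5.67×10⁻⁸·11.85) = 7.576×10⁹ K⁴.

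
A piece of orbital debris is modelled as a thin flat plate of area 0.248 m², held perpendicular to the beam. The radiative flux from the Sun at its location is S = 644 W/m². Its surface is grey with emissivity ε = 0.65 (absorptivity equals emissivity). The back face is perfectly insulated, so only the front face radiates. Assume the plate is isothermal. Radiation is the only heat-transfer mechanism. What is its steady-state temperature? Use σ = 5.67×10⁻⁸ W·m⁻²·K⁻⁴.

T ≈ 326 K

At equilibrium, absorbed power = emitted power.
Absorbing cross-section = A = 0.2480 m²; emitting surface = A = 0.2480 m² (ratio 1).
εS·A_cross = εσ·A_surf·T⁴  ⇒  T⁴ = S/(1σ)   (ε cancels).
T⁴ = 644/(1·5.67×10⁻⁸) = 1.136×10¹⁰ K⁴.
T = (1.136×10¹⁰)^(1/4).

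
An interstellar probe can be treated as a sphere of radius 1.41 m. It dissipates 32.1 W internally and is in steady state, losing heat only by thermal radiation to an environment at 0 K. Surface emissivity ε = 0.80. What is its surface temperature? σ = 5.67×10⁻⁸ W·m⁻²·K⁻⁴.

T ≈ 73.0 K

Steady state: internal power = radiated power, P = εσA T⁴.
Radiating area A = 4πr² = 24.98 m².
T⁴ = P/(εσA) = 32.1/(0.80·5.67×10⁻⁸·24.98) = 2.833×10⁷ K⁴.
T = (2.833×10⁷)^(1/4).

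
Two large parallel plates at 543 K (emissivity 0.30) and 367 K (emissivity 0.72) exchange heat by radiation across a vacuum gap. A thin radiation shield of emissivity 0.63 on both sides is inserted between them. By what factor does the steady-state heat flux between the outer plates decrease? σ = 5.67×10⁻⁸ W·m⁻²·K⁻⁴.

factor ≈ 1.58

Without shield: q₀ = σΔ(T⁴)/(1/ε₁+1/ε₂−1) with denominator 3.722.
With shield the two gaps are in series; the resistances add: (1/ε₁+1/ε_s−1)+(1/ε_s+1/ε₂−1) = 3.921+1.976 = 5.897.
Heat-flux ratio q₀/q = 5.897/3.722.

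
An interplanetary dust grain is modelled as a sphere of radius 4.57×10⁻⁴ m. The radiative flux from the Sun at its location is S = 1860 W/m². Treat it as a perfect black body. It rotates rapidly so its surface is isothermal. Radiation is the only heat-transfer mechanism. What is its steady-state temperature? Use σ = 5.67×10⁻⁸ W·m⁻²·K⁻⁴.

At equilibrium, absorbed power = emitted power.
Absorbing cross-section = πr² = 6.561×10⁻⁷ m²; emitting surface = 4πr² = 2.624×10⁻⁶ m² (ratio 4).
S·A_cross = εσ·A_surf·T⁴  ⇒  T⁴ = S/(4σ).
T⁴ = 1.00·1860/(4·5.67×10⁻⁸) = 8.201×10⁹ K⁴.
T = (8.201×10⁹)^(1/4).

T ≈ 301 K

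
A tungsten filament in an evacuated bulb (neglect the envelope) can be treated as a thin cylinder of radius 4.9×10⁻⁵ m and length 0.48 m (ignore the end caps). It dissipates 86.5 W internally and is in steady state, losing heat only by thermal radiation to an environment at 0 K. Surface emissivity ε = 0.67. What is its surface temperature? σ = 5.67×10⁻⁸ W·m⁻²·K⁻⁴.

T ≈ 1980 K

Steady state: internal power = radiated power, P = εσA T⁴.
Radiating area A = 2πrL = 1.478×10⁻⁴ m².
T⁴ = P/(εσA) = 86.5/(0.67·5.67×10⁻⁸·1.478×10⁻⁴) = 1.541×10¹³ K⁴.
T = (1.541×10¹³)^(1/4).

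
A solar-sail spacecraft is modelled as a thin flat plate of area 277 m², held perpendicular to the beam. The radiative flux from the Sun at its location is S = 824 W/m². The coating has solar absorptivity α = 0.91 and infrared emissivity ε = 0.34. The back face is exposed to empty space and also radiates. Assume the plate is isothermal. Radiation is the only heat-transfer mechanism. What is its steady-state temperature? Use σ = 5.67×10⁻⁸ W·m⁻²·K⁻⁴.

T ≈ 373 K

At equilibrium, absorbed power = emitted power.
Absorbing cross-section = A = 277.0 m²; emitting surface = 2A = 554.0 m² (ratio 2).
αS·A_cross = εσ·A_surf·T⁴  ⇒  T⁴ = αS/(ε·2σ).
T⁴ = 0.910·824/(0.34·2·5.67×10⁻⁸) = 1.945×10¹⁰ K⁴.
T = (1.945×10¹⁰)^(1/4).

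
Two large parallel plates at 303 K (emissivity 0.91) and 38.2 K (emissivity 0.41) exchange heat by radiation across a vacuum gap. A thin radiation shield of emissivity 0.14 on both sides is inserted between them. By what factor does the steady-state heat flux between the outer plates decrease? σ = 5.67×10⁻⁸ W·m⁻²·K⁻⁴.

factor ≈ 6.23

Without shield: q₀ = σΔ(T⁴)/(1/ε₁+1/ε₂−1) with denominator 2.538.
With shield the two gaps are in series; the resistances add: (1/ε₁+1/ε_s−1)+(1/ε_s+1/ε₂−1) = 7.242+8.582 = 15.82.
Heat-flux ratio q₀/q = 15.82/2.538.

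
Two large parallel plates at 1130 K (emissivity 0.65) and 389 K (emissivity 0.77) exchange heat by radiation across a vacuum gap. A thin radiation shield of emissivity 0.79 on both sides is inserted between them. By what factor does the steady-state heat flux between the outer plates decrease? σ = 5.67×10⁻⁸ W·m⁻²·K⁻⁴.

Without shield: q₀ = σΔ(T⁴)/(1/ε₁+1/ε₂−1) with denominator 1.837.
With shield the two gaps are in series; the resistances add: (1/ε₁+1/ε_s−1)+(1/ε_s+1/ε₂−1) = 1.804+1.565 = 3.369.
Heat-flux ratio q₀/q = 3.369/1.837.

factor ≈ 1.83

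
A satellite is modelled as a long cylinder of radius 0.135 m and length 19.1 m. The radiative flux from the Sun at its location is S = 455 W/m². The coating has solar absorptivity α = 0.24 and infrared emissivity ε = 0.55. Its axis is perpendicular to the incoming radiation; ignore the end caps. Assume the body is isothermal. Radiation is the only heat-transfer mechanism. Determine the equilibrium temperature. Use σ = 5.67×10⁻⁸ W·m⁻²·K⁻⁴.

T ≈ 183 K

At equilibrium, absorbed power = emitted power.
Absorbing cross-section = 2rL = 5.157 m²; emitting surface = 2πrL = 16.20 m² (ratio π).
αS·A_cross = εσ·A_surf·T⁴  ⇒  T⁴ = αS/(ε·πσ).
T⁴ = 0.240·455/(0.55·π·5.67×10⁻⁸) = 1.115×10⁹ K⁴.
T = (1.115×10⁹)^(1/4).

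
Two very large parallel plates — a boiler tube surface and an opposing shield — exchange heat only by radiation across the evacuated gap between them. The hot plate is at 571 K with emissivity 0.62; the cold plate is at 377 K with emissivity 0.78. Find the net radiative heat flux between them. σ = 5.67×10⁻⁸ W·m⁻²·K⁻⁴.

For two infinite grey parallel plates, q = σ(T₁⁴ − T₂⁴)/(1/ε₁ + 1/ε₂ − 1).
T₁⁴ − T₂⁴ = 1.063×10¹¹ − 2.020×10¹⁰ = 8.610×10¹⁰ K⁴.
1/ε₁ + 1/ε₂ − 1 = 1.613 + 1.282 − 1 = 1.895.
q = 5.67×10⁻⁸ × 8.610×10¹⁰ / 1.895.

q ≈ 2580 W/m²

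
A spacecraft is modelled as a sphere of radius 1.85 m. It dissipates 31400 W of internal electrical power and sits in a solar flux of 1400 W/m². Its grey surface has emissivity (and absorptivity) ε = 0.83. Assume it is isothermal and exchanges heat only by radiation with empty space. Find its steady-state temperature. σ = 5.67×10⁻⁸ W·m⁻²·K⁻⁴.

At steady state, absorbed solar power + internal power = radiated power.
Absorbed: α·S·A_cross = 0.83·1400·10.75 = 12490 W (cross-section πr²).
Total input = 12490 + 31400 = 43890 W.
Radiated: εσ·A_surf·T⁴ with A_surf = 4πr² = 43.01 m².
T⁴ = 43890/(0.83·5.67×10⁻⁸·43.01) = 2.169×10¹⁰ K⁴.

T ≈ 384 K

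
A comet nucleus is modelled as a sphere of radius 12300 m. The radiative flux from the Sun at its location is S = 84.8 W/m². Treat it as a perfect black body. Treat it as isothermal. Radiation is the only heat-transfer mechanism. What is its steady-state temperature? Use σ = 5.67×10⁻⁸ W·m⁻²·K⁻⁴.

T ≈ 139 K

At equilibrium, absorbed power = emitted power.
Absorbing cross-section = πr² = 4.753×10⁸ m²; emitting surface = 4πr² = 1.901×10⁹ m² (ratio 4).
S·A_cross = εσ·A_surf·T⁴  ⇒  T⁴ = S/(4σ).
T⁴ = 1.00·84.8/(4·5.67×10⁻⁸) = 3.739×10⁸ K⁴.
T = (3.739×10⁸)^(1/4).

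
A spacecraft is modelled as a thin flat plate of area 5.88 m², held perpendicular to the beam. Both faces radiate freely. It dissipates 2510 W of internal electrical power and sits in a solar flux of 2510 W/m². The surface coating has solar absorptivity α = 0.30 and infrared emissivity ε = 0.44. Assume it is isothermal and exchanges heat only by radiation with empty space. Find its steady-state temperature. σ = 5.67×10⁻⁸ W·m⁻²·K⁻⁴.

At steady state, absorbed solar power + internal power = radiated power.
Absorbed: α·S·A_cross = 0.30·2510·5.880 = 4428 W (cross-section A).
Total input = 4428 + 2510 = 6938 W.
Radiated: εσ·A_surf·T⁴ with A_surf = 2A = 11.76 m².
T⁴ = 6938/(0.44·5.67×10⁻⁸·11.76) = 2.365×10¹⁰ K⁴.

T ≈ 392 K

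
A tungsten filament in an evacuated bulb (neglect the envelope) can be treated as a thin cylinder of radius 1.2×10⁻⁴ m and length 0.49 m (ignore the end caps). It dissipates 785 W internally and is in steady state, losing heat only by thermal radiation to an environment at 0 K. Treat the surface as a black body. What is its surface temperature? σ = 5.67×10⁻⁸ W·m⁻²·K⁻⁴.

T ≈ 2470 K

Steady state: internal power = radiated power, P = εσA T⁴.
Radiating area A = 2πrL = 3.695×10⁻⁴ m².
T⁴ = P/(εσA) = 785/(1.0·5.67×10⁻⁸·3.695×10⁻⁴) = 3.747×10¹³ K⁴.
T = (3.747×10¹³)^(1/4).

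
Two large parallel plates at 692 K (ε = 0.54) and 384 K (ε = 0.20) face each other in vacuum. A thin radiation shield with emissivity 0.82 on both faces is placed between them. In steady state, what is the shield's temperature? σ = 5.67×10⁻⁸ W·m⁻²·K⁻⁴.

T_s ≈ 642 K

In steady state the net flux on the hot side equals that on the cold side.
σ(T₁⁴−T_s⁴)/D₁ = σ(T_s⁴−T₂⁴)/D₂, with D₁ = 1/ε₁+1/ε_s−1 = 2.071, D₂ = 1/ε_s+1/ε₂−1 = 5.220.
Solve for T_s⁴: T_s⁴ = (D₂·T₁⁴ + D₁·T₂⁴)/(D₁+D₂) = 1.703×10¹¹ K⁴.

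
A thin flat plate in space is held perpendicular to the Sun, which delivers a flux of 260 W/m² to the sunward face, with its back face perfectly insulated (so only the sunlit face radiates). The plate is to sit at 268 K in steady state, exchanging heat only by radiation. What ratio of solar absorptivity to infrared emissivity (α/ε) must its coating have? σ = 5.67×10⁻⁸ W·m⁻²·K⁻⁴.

α/ε ≈ 1.12

Balance: αS·A = εσ·1A·T⁴ ⇒ α/ε = σT⁴/S.
α/ε = 5.67×10⁻⁸·(268)⁴/260 = 5.67×10⁻⁸·5.159×10⁹/260.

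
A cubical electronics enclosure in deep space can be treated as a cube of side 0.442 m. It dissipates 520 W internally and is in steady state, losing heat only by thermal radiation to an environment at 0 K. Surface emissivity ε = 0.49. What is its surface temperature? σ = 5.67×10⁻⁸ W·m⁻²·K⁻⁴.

T ≈ 355 K

Steady state: internal power = radiated power, P = εσA T⁴.
Radiating area A = 6L² = 1.172 m².
T⁴ = P/(εσA) = 520/(0.49·5.67×10⁻⁸·1.172) = 1.597×10¹⁰ K⁴.
T = (1.597×10¹⁰)^(1/4).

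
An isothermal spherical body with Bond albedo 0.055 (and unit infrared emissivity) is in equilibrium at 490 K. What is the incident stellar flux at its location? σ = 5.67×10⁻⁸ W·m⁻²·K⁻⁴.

S ≈ 13800 W/m²

(1−a)S·πr² = σ·4πr²·T⁴ ⇒ S = 4σT⁴/(1−a).
S = 4·5.67×10⁻⁸·5.765×10¹⁰/0.945.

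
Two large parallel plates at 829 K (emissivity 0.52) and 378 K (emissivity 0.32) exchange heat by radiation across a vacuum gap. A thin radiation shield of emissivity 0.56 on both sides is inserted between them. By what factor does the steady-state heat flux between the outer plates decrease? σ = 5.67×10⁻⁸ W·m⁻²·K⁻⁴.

Without shield: q₀ = σΔ(T⁴)/(1/ε₁+1/ε₂−1) with denominator 4.048.
With shield the two gaps are in series; the resistances add: (1/ε₁+1/ε_s−1)+(1/ε_s+1/ε₂−1) = 2.709+3.911 = 6.620.
Heat-flux ratio q₀/q = 6.620/4.048.

factor ≈ 1.64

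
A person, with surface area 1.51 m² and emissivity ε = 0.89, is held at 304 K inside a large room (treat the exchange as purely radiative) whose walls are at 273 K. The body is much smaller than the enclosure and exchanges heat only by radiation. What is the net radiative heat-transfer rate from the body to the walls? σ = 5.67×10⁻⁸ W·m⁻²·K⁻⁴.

P_net ≈ 228 W

For a small grey body in a large enclosure: P_net = εσA(T_body⁴ − T_wall⁴).
A = 1.51 m²; T_body⁴ − T_wall⁴ = 8.541×10⁹ − 5.555×10⁹ = 2.986×10⁹ K⁴.
|P_net| = 0.89·5.67×10⁻⁸·1.510·2.986×10⁹.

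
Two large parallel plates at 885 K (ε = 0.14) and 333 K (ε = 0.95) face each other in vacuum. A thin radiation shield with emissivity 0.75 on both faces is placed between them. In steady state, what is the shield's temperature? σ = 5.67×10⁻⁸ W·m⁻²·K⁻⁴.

In steady state the net flux on the hot side equals that on the cold side.
σ(T₁⁴−T_s⁴)/D₁ = σ(T_s⁴−T₂⁴)/D₂, with D₁ = 1/ε₁+1/ε_s−1 = 7.476, D₂ = 1/ε_s+1/ε₂−1 = 1.386.
Solve for T_s⁴: T_s⁴ = (D₂·T₁⁴ + D₁·T₂⁴)/(D₁+D₂) = 1.063×10¹¹ K⁴.

T_s ≈ 571 K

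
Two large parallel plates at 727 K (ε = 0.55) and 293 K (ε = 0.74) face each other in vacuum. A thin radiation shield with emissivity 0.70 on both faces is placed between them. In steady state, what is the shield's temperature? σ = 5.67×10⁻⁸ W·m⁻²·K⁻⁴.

In steady state the net flux on the hot side equals that on the cold side.
σ(T₁⁴−T_s⁴)/D₁ = σ(T_s⁴−T₂⁴)/D₂, with D₁ = 1/ε₁+1/ε_s−1 = 2.247, D₂ = 1/ε_s+1/ε₂−1 = 1.780.
Solve for T_s⁴: T_s⁴ = (D₂·T₁⁴ + D₁·T₂⁴)/(D₁+D₂) = 1.276×10¹¹ K⁴.

T_s ≈ 598 K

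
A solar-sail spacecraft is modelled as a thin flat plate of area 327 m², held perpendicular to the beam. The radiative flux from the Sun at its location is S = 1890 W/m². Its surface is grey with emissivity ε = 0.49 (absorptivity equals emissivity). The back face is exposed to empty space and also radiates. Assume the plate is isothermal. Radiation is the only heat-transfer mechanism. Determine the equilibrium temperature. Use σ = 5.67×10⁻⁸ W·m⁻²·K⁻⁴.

T ≈ 359 K

At equilibrium, absorbed power = emitted power.
Absorbing cross-section = A = 327.0 m²; emitting surface = 2A = 654.0 m² (ratio 2).
εS·A_cross = εσ·A_surf·T⁴  ⇒  T⁴ = S/(2σ)   (ε cancels).
T⁴ = 1890/(2·5.67×10⁻⁸) = 1.667×10¹⁰ K⁴.
T = (1.667×10¹⁰)^(1/4).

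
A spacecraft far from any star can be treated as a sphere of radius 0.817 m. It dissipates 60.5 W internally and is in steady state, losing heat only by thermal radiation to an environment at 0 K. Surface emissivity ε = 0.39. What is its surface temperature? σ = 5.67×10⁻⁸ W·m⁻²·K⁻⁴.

Steady state: internal power = radiated power, P = εσA T⁴.
Radiating area A = 4πr² = 8.388 m².
T⁴ = P/(εσA) = 60.5/(0.39·5.67×10⁻⁸·8.388) = 3.262×10⁸ K⁴.
T = (3.262×10⁸)^(1/4).

T ≈ 134 K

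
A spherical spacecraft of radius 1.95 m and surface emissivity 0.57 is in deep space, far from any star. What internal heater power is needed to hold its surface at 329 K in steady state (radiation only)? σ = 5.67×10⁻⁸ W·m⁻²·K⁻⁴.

P = εσ·4πr²·T⁴.
4πr² = 47.78 m²; T⁴ = 1.172×10¹⁰ K⁴.
P = 0.57·5.67×10⁻⁸·47.78·1.172×10¹⁰.

P ≈ 18100 W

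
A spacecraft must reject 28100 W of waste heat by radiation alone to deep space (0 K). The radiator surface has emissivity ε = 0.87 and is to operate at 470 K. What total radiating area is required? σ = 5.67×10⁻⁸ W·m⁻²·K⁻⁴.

A ≈ 11.7 m²

P = εσA T⁴ ⇒ A = P/(εσT⁴).
T⁴ = 4.880×10¹⁰ K⁴.
A = 28100/(0.87 × 5.67×10⁻⁸ × 4.880×10¹⁰).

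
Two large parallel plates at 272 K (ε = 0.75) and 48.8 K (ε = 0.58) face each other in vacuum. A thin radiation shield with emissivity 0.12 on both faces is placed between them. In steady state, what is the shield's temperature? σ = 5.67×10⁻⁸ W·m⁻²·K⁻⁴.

T_s ≈ 230 K

In steady state the net flux on the hot side equals that on the cold side.
σ(T₁⁴−T_s⁴)/D₁ = σ(T_s⁴−T₂⁴)/D₂, with D₁ = 1/ε₁+1/ε_s−1 = 8.667, D₂ = 1/ε_s+1/ε₂−1 = 9.057.
Solve for T_s⁴: T_s⁴ = (D₂·T₁⁴ + D₁·T₂⁴)/(D₁+D₂) = 2.800×10⁹ K⁴.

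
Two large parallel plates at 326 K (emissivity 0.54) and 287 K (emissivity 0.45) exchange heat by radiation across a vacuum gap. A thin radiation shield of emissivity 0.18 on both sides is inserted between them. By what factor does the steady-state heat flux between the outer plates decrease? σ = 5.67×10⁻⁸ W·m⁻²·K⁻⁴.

factor ≈ 4.29

Without shield: q₀ = σΔ(T⁴)/(1/ε₁+1/ε₂−1) with denominator 3.074.
With shield the two gaps are in series; the resistances add: (1/ε₁+1/ε_s−1)+(1/ε_s+1/ε₂−1) = 6.407+6.778 = 13.19.
Heat-flux ratio q₀/q = 13.19/3.074.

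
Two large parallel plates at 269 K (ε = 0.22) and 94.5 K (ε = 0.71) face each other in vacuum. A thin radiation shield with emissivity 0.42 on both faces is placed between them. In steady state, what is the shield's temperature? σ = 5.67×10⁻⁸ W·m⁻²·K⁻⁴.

T_s ≈ 204 K

In steady state the net flux on the hot side equals that on the cold side.
σ(T₁⁴−T_s⁴)/D₁ = σ(T_s⁴−T₂⁴)/D₂, with D₁ = 1/ε₁+1/ε_s−1 = 5.926, D₂ = 1/ε_s+1/ε₂−1 = 2.789.
Solve for T_s⁴: T_s⁴ = (D₂·T₁⁴ + D₁·T₂⁴)/(D₁+D₂) = 1.730×10⁹ K⁴.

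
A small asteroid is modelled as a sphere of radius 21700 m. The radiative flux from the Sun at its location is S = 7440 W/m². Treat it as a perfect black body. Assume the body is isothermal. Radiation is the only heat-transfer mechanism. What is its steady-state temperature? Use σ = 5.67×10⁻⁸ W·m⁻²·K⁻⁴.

At equilibrium, absorbed power = emitted power.
Absorbing cross-section = πr² = 1.479×10⁹ m²; emitting surface = 4πr² = 5.917×10⁹ m² (ratio 4).
S·A_cross = εσ·A_surf·T⁴  ⇒  T⁴ = S/(4σ).
T⁴ = 1.00·7440/(4·5.67×10⁻⁸) = 3.280×10¹⁰ K⁴.
T = (3.280×10¹⁰)^(1/4).

T ≈ 426 K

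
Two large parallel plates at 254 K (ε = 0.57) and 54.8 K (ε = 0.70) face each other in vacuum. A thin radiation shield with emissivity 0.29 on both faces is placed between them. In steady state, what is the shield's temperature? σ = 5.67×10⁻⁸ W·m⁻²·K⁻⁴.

T_s ≈ 212 K

In steady state the net flux on the hot side equals that on the cold side.
σ(T₁⁴−T_s⁴)/D₁ = σ(T_s⁴−T₂⁴)/D₂, with D₁ = 1/ε₁+1/ε_s−1 = 4.203, D₂ = 1/ε_s+1/ε₂−1 = 3.877.
Solve for T_s⁴: T_s⁴ = (D₂·T₁⁴ + D₁·T₂⁴)/(D₁+D₂) = 2.002×10⁹ K⁴.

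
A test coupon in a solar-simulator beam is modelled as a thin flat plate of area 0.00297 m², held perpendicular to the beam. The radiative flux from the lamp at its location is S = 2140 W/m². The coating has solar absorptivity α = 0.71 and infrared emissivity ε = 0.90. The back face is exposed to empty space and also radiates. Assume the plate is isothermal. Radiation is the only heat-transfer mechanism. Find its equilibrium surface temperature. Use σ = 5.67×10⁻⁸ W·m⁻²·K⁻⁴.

T ≈ 349 K

At equilibrium, absorbed power = emitted power.
Absorbing cross-section = A = 0.002970 m²; emitting surface = 2A = 0.005940 m² (ratio 2).
αS·A_cross = εσ·A_surf·T⁴  ⇒  T⁴ = αS/(ε·2σ).
T⁴ = 0.710·2140/(0.90·2·5.67×10⁻⁸) = 1.489×10¹⁰ K⁴.
T = (1.489×10¹⁰)^(1/4).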